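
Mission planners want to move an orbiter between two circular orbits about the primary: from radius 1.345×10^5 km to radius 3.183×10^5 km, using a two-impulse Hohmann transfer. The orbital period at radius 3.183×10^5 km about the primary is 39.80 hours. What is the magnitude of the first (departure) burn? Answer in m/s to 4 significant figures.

Δv₁ = 3988 m/s

From Kepler's third law T² = 4π²r³/μ at r = 3.183×10^5 km, T = 39.80 hours = 39.80 × 3600 s = 1.4328×10^5 s: μ = 4π²r³/T² = 6.20153×10^7 km³/s².
Transfer-ellipse semi-major axis a_t = (r₁ + r₂)/2 = (1.345×10^5 + 3.183×10^5)/2 = 2.264×10^5 km.
On the circular orbit at r = 1.345×10^5 km, v_c = √(μ/r) = 21.473 km/s.
Vis-viva on the transfer ellipse at r = 1.345×10^5 km gives v_t = √[μ(2/r − 1/a_t)] = 25.461 km/s.
Δv₁ = |v_t − v_c| = |25.461 − 21.473| = 3.988 km/s.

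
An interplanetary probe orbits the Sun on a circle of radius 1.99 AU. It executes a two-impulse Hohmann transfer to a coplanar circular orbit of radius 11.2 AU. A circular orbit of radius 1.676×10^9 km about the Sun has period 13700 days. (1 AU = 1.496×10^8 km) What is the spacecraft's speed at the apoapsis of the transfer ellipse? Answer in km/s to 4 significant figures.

v = 4.888 km/s

From Kepler's third law T² = 4π²r³/μ at r = 1.676×10^9 km, T = 13700 days = 13700 × 86400 s = 1.18368×10^9 s: μ = 4π²r³/T² = 1.32652×10^11 km³/s².
In km: r₁ = 1.99 × 1.496×10^8 = 2.97704×10^8 km; r₂ = 11.2 × 1.496×10^8 = 1.67552×10^9 km.
Transfer-ellipse semi-major axis a_t = (r₁ + r₂)/2 = (2.97704×10^8 + 1.67552×10^9)/2 = 9.86612×10^8 km.
The apoapsis of the transfer ellipse is at r = 1.67552×10^9 km.
Vis-viva: v = √[μ(2/r − 1/a_t)] = √[1.32652×10^11 × (2/1.67552×10^9 − 1/9.86612×10^8)] = 4.888 km/s.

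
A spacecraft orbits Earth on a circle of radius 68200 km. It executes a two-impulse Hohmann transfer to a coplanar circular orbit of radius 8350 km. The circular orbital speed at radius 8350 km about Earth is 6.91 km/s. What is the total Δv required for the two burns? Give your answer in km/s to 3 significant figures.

From the circular-orbit relation v² = μ/r at r = 8350 km: μ = v²r = (6.91)² × 8350 = 3.98697×10^5 km³/s².
Transfer-ellipse semi-major axis a_t = (r₁ + r₂)/2 = (68200 + 8350)/2 = 38275 km.
At r₁ the circular-orbit speed is v₁ = √(μ/r₁) = 2.4178 km/s.
On the transfer ellipse at r₁, vis-viva equation gives v_a = √[μ(2/r₁ − 1/a_t)] = 1.1293 km/s.
First burn Δv₁ = |v_a − v₁| = 1.2885 km/s.
At r₂, v₂ = √(μ/r₂) = 6.9100 km/s.
Transfer-orbit speed at r₂: v_p = √[μ(2/r₂ − 1/a_t)] = 9.2239 km/s.
Second burn Δv₂ = |v₂ − v_p| = 2.3139 km/s.
Δv = Δv₁ + Δv₂ = 1.2885 + 2.3139 = 3.602 km/s.

Δv = 3.60 km/s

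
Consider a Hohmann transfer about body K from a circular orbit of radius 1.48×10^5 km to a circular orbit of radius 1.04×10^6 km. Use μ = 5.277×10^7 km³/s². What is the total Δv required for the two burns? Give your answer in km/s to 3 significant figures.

Δv = 9.67 km/s

The Hohmann ellipse has a_t = (r₁ + r₂)/2 = 5.940×10^5 km.
At r₁ the circular-orbit speed is v₁ = √(μ/r₁) = 18.8826 km/s.
On the transfer ellipse at r₁, vis-viva equation gives v_p = √[μ(2/r₁ − 1/a_t)] = 24.9854 km/s.
First burn Δv₁ = |v_p − v₁| = 6.1028 km/s.
Circular speed at r₂: v₂ = √(μ/r₂) = 7.1232 km/s.
Transfer-orbit speed at r₂: v_a = √[μ(2/r₂ − 1/a_t)] = 3.5556 km/s.
Second burn Δv₂ = |v₂ − v_a| = 3.5676 km/s.
Total Δv = Δv₁ + Δv₂ = 9.670 km/s.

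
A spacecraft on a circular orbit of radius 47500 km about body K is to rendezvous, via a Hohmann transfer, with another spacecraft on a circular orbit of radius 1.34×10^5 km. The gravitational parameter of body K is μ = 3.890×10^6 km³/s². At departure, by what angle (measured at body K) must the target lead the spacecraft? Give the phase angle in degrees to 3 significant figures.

φ = 79.7°

Transfer-ellipse semi-major axis a_t = (r₁ + r₂)/2 = (47500 + 1.340×10^5)/2 = 90750 km.
The half-period of the transfer ellipse is t = π√(a_t³/μ) = 43550 s.
Target angular speed ω₂ = √(μ/r₂³) = 4.021×10^-5 rad/s.
Angle swept by the target during transfer: ω₂·t = 1.751 rad = 100.3°.
Arrival is 180° from departure on the ellipse, so φ = 180° − 100.3° = 79.7°.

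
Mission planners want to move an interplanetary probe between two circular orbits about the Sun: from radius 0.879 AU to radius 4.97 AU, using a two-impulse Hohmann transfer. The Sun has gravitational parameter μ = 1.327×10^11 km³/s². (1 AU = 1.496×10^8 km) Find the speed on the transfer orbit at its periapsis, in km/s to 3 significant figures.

In km: r₁ = 0.879 × 1.496×10^8 = 1.314984×10^8 km; r₂ = 4.97 × 1.496×10^8 = 7.43512×10^8 km.
Semi-major axis of the transfer orbit: a_t = (1.314984×10^8 + 7.43512×10^8)/2 = 4.375052×10^8 km.
At periapsis, r = 1.314984×10^8 km.
Vis-viva: v = √[μ(2/r − 1/a_t)] = √[1.327×10^11 × (2/1.314984×10^8 − 1/4.375052×10^8)] = 41.41 km/s.

v = 41.4 km/s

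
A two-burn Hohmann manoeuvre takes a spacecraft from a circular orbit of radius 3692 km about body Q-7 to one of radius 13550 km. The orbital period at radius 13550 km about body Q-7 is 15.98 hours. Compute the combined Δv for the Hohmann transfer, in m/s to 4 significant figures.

From Kepler's third law T² = 4π²r³/μ at r = 13550 km, T = 15.98 hours = 15.98 × 3600 s = 57528 s: μ = 4π²r³/T² = 29676.9 km³/s².
The Hohmann ellipse has a_t = (r₁ + r₂)/2 = 8621 km.
Circular speed at r₁: v₁ = √(μ/r₁) = √(29676.9/3692) = 2.83517 km/s.
On the transfer ellipse at r₁, vis-viva equation gives v_p = √[μ(2/r₁ − 1/a_t)] = 3.55443 km/s.
First burn Δv₁ = |v_p − v₁| = 0.7193 km/s.
Circular speed at r₂: v₂ = √(μ/r₂) = 1.4799 km/s.
Transfer-orbit speed at r₂: v_a = √[μ(2/r₂ − 1/a_t)] = 0.96848 km/s.
Second burn Δv₂ = |v₂ − v_a| = 0.5114 km/s.
Δv = Δv₁ + Δv₂ = 0.7193 + 0.5114 = 1.231 km/s.

Δv = 1231 m/s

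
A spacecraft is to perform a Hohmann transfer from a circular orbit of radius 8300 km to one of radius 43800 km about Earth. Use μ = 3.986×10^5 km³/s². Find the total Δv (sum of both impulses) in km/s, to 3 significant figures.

Δv = 3.37 km/s

Semi-major axis of the transfer orbit: a_t = (8300 + 43800)/2 = 26050 km.
Circular speed at r₁: v₁ = √(μ/r₁) = √(3.986×10^5/8300) = 6.930 km/s.
On the transfer ellipse at r₁, v² = μ(2/r − 1/a) gives v_p = √[μ(2/r₁ − 1/a_t)] = 8.986 km/s.
First burn Δv₁ = |v_p − v₁| = 2.056 km/s.
Circular speed at r₂: v₂ = √(μ/r₂) = 3.017 km/s.
Transfer-orbit speed at r₂: v_a = √[μ(2/r₂ − 1/a_t)] = 1.703 km/s.
Second burn Δv₂ = |v₂ − v_a| = 1.314 km/s.
Δv = Δv₁ + Δv₂ = 2.056 + 1.314 = 3.370 km/s.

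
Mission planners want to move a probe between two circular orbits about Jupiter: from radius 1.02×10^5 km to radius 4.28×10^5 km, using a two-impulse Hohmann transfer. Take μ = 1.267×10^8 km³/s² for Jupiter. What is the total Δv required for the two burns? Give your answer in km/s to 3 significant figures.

Δv = 16.1 km/s

Semi-major axis of the transfer orbit: a_t = (1.020×10^5 + 4.280×10^5)/2 = 2.650×10^5 km.
At r₁ the circular-orbit speed is v₁ = √(μ/r₁) = 35.2442 km/s.
Transfer-orbit speed at r₁ (vis-viva equation): v_p = √[μ(2/r₁ − 1/a_t)] = 44.7906 km/s.
First burn Δv₁ = |v_p − v₁| = 9.546 km/s.
Circular speed at r₂: v₂ = √(μ/r₂) = 17.205 km/s.
Transfer-orbit speed at r₂: v_a = √[μ(2/r₂ − 1/a_t)] = 10.674 km/s.
Second burn Δv₂ = |v₂ − v_a| = 6.531 km/s.
Δv = Δv₁ + Δv₂ = 9.546 + 6.531 = 16.08 km/s.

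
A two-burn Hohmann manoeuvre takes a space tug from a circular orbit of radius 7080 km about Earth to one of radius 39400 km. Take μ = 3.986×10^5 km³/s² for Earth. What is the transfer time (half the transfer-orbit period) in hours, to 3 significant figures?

t = 4.90 hours

The Hohmann ellipse has a_t = (r₁ + r₂)/2 = 23240 km.
Transfer time t = π√(a_t³/μ) = π√((23240)³ / 3.986×10^5) = 17630 s.
Converting: 17630 s ÷ 3600 s/hour = 4.90 hours.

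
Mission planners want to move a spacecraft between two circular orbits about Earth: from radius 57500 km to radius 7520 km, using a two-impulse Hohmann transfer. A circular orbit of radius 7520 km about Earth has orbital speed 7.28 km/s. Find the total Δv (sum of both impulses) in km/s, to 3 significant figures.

From the circular-orbit relation v² = μ/r at r = 7520 km: μ = v²r = (7.28)² × 7520 = 3.98548×10^5 km³/s².
The Hohmann ellipse has a_t = (r₁ + r₂)/2 = 32510 km.
At r₁ the circular-orbit speed is v₁ = √(μ/r₁) = 2.6327 km/s.
On the transfer ellipse at r₁, v² = μ(2/r − 1/a) gives v_a = √[μ(2/r₁ − 1/a_t)] = 1.2662 km/s.
First burn Δv₁ = |v_a − v₁| = 1.3665 km/s.
Circular speed at r₂: v₂ = √(μ/r₂) = 7.2800 km/s.
Transfer-orbit speed at r₂: v_p = √[μ(2/r₂ − 1/a_t)] = 9.6818 km/s.
Second burn Δv₂ = |v₂ − v_p| = 2.4018 km/s.
Total Δv = Δv₁ + Δv₂ = 3.768 km/s.

Δv = 3.77 km/s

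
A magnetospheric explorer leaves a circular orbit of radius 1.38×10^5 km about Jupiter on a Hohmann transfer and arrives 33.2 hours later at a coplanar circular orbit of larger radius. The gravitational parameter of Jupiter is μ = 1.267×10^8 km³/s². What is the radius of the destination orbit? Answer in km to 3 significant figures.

r₂ = 9.98×10^5 km

Transfer time t = 33.2 hours = 1.1952×10^5 s, and t = π√(a_t³/μ).
So a_t = (μ t²/π²)^(1/3) = (1.267×10^8 × (1.1952×10^5)² / π²)^(1/3) = 5.6814×10^5 km.
Since a_t = (r₁ + r₂)/2, r₂ = 2a_t − r₁ = 2×5.6814×10^5 − 1.380×10^5 = 9.9828×10^5 km.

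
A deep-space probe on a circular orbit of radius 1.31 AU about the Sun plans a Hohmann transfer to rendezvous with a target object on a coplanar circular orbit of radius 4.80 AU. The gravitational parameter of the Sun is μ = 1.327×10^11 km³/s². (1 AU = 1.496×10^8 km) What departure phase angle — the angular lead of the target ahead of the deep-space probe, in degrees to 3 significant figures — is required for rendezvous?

φ = 88.6°

In km: r₁ = 1.31 × 1.496×10^8 = 1.95976×10^8 km; r₂ = 4.80 × 1.496×10^8 = 7.1808×10^8 km.
Transfer-ellipse semi-major axis a_t = (r₁ + r₂)/2 = (1.95976×10^8 + 7.1808×10^8)/2 = 4.57028×10^8 km.
The half-period of the transfer ellipse is t = π√(a_t³/μ) = 8.42614×10^7 s.
Target angular speed ω₂ = √(μ/r₂³) = 1.89311×10^-8 rad/s.
Angle swept by the target during transfer: ω₂·t = 1.5952 rad = 91.40°.
Arrival is 180° from departure on the ellipse, so φ = 180° − 91.40° = 88.6°.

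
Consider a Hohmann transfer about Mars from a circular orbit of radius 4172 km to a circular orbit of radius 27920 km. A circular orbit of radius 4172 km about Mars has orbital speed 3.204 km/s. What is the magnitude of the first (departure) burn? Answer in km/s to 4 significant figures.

Δv₁ = 1.022 km/s

From the circular-orbit relation v² = μ/r at r = 4172 km: μ = v²r = (3.204)² × 4172 = 42828.1 km³/s².
Transfer-ellipse semi-major axis a_t = (r₁ + r₂)/2 = (4172 + 27920)/2 = 16046 km.
On the circular orbit at r = 4172 km, v_c = √(μ/r) = 3.204 km/s.
Vis-viva on the transfer ellipse at r = 4172 km gives v_t = √[μ(2/r − 1/a_t)] = 4.226 km/s.
Δv₁ = |v_t − v_c| = |4.226 − 3.204| = 1.022 km/s.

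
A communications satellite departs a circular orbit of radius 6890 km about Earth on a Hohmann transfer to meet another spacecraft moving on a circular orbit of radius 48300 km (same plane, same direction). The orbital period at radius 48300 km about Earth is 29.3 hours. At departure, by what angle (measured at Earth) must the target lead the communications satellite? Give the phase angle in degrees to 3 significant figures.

φ = 102°

From Kepler's third law T² = 4π²r³/μ at r = 48300 km, T = 29.3 hours = 29.3 × 3600 s = 1.0548×10^5 s: μ = 4π²r³/T² = 3.99817×10^5 km³/s².
Semi-major axis of the transfer orbit: a_t = (6890 + 48300)/2 = 27595 km.
The half-period of the transfer ellipse is t = π√(a_t³/μ) = 22775 s.
The target's mean motion on its circular orbit is ω₂ = √(μ/r₂³) = 5.9568×10^-5 rad/s.
Angle swept by the target during transfer: ω₂·t = 1.3567 rad = 77.73°.
Arrival is 180° from departure on the ellipse, so φ = 180° − 77.73° = 102°.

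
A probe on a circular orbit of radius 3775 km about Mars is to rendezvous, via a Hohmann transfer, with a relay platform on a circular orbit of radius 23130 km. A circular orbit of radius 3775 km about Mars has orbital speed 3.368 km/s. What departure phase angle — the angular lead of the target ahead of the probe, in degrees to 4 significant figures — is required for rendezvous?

From the circular-orbit relation v² = μ/r at r = 3775 km: μ = v²r = (3.368)² × 3775 = 42821.4 km³/s².
Semi-major axis of the transfer orbit: a_t = (3775 + 23130)/2 = 13452.5 km.
The half-period of the transfer ellipse is t = π√(a_t³/μ) = 23687.75 s.
The target's mean motion on its circular orbit is ω₂ = √(μ/r₂³) = 5.882570×10^-5 rad/s.
Angle swept by the target during transfer: ω₂·t = 1.3934 rad = 79.84°.
The probe traverses 180° on the transfer ellipse, so the target must lead by 180° − 79.84° = 100.2°.

φ = 100.2°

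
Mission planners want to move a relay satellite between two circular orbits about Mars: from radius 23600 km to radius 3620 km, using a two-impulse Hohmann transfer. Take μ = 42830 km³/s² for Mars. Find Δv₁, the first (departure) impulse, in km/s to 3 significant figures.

Transfer-ellipse semi-major axis a_t = (r₁ + r₂)/2 = (23600 + 3620)/2 = 13610 km.
On the circular orbit at r = 23600 km, v_c = √(μ/r) = 1.3472 km/s.
Transfer-orbit speed at the same r (vis-viva, a = a_t): v_t = √[μ(2/r − 1/a_t)] = 0.69477 km/s.
Δv₁ = |v_t − v_c| = |0.69477 − 1.3472| = 0.6524 km/s.

Δv₁ = 0.652 km/s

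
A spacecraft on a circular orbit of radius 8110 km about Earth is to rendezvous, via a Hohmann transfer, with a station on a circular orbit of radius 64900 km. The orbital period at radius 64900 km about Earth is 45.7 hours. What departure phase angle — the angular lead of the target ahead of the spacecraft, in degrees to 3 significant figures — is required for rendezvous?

From Kepler's third law T² = 4π²r³/μ at r = 64900 km, T = 45.7 hours = 45.7 × 3600 s = 1.6452×10^5 s: μ = 4π²r³/T² = 3.98709×10^5 km³/s².
The Hohmann ellipse has a_t = (r₁ + r₂)/2 = 36505 km.
Transfer time t = π√(a_t³/μ) = 34702 s.
The target's mean motion on its circular orbit is ω₂ = √(μ/r₂³) = 3.8191×10^-5 rad/s.
Angle swept by the target during transfer: ω₂·t = 1.3253 rad = 75.93°.
Arrival is 180° from departure on the ellipse, so φ = 180° − 75.93° = 104°.

φ = 104°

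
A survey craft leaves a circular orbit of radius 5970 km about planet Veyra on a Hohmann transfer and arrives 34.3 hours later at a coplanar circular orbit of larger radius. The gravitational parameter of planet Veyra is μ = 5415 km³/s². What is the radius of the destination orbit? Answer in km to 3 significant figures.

Transfer time t = 34.3 hours = 1.2348×10^5 s, and t = π√(a_t³/μ).
So a_t = (μ t²/π²)^(1/3) = (5415 × (1.2348×10^5)² / π²)^(1/3) = 20300 km.
Since a_t = (r₁ + r₂)/2, r₂ = 2a_t − r₁ = 2×20300 − 5970 = 34630 km.

r₂ = 34600 km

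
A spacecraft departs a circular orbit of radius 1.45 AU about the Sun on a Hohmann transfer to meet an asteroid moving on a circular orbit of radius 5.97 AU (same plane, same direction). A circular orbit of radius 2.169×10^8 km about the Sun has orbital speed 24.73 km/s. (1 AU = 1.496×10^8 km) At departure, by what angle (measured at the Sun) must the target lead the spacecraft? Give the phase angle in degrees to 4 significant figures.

From the circular-orbit relation v² = μ/r at r = 2.169×10^8 km: μ = v²r = (24.73)² × 2.169×10^8 = 1.32650×10^11 km³/s².
In km: r₁ = 1.45 × 1.496×10^8 = 2.1692×10^8 km; r₂ = 5.97 × 1.496×10^8 = 8.93112×10^8 km.
Transfer-ellipse semi-major axis a_t = (r₁ + r₂)/2 = (2.1692×10^8 + 8.93112×10^8)/2 = 5.55016×10^8 km.
The half-period of the transfer ellipse is t = π√(a_t³/μ) = 1.1279×10^8 s.
The target's mean motion on its circular orbit is ω₂ = √(μ/r₂³) = 1.3646×10^-8 rad/s.
Angle swept by the target during transfer: ω₂·t = 1.539 rad = 88.18°.
Arrival is 180° from departure on the ellipse, so φ = 180° − 88.18° = 91.82°.

φ = 91.82°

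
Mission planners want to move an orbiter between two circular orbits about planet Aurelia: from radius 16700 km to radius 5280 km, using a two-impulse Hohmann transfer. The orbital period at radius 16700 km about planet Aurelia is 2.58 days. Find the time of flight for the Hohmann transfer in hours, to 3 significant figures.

t = 16.5 hours

From Kepler's third law T² = 4π²r³/μ at r = 16700 km, T = 2.58 days = 2.58 × 86400 s = 2.22912×10^5 s: μ = 4π²r³/T² = 3700.35 km³/s².
The Hohmann ellipse has a_t = (r₁ + r₂)/2 = 10990 km.
Half the transfer-orbit period gives t = π√(a_t³/μ) = 59500 s.
Converting: 59500 s ÷ 3600 s/hour = 16.5 hours.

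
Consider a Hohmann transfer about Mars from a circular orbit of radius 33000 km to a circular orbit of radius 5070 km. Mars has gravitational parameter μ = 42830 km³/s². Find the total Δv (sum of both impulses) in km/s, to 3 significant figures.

Semi-major axis of the transfer orbit: a_t = (33000 + 5070)/2 = 19035 km.
At r₁ the circular-orbit speed is v₁ = √(μ/r₁) = 1.13924 km/s.
On the transfer ellipse at r₁, vis-viva gives v_a = √[μ(2/r₁ − 1/a_t)] = 0.587956 km/s.
First burn Δv₁ = |v_a − v₁| = 0.5513 km/s.
At r₂, v₂ = √(μ/r₂) = 2.9065 km/s.
Transfer-orbit speed at r₂: v_p = √[μ(2/r₂ − 1/a_t)] = 3.8269 km/s.
Second burn Δv₂ = |v₂ − v_p| = 0.9204 km/s.
Δv = Δv₁ + Δv₂ = 0.5513 + 0.9204 = 1.472 km/s.

Δv = 1.47 km/s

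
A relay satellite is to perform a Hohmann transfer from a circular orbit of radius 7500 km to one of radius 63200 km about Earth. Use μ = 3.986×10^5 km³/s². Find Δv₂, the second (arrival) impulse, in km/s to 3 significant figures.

Δv₂ = 1.35 km/s

The Hohmann ellipse has a_t = (r₁ + r₂)/2 = 35350 km.
Circular speed at r = 63200 km: v_c = √(μ/r) = 2.5114 km/s.
Vis-viva on the transfer ellipse at r = 63200 km gives v_t = √[μ(2/r − 1/a_t)] = 1.1568 km/s.
Δv₂ = |v_t − v_c| = |1.1568 − 2.5114| = 1.355 km/s.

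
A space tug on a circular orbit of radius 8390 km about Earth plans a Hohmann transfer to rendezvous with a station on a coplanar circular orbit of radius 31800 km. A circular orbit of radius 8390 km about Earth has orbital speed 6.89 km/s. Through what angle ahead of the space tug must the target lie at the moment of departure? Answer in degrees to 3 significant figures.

φ = 89.6°

From the circular-orbit relation v² = μ/r at r = 8390 km: μ = v²r = (6.89)² × 8390 = 3.98291×10^5 km³/s².
The Hohmann ellipse has a_t = (r₁ + r₂)/2 = 20095 km.
The half-period of the transfer ellipse is t = π√(a_t³/μ) = 14180 s.
Target angular speed ω₂ = √(μ/r₂³) = 1.1129×10^-4 rad/s.
Angle swept by the target during transfer: ω₂·t = 1.5781 rad = 90.42°.
Arrival is 180° from departure on the ellipse, so φ = 180° − 90.42° = 89.6°.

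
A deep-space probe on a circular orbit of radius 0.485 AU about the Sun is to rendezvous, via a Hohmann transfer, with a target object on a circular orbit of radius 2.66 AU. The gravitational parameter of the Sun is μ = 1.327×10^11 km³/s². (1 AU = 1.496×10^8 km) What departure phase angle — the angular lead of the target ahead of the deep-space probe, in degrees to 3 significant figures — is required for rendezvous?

φ = 98.2°

In km: r₁ = 0.485 × 1.496×10^8 = 7.2556×10^7 km; r₂ = 2.66 × 1.496×10^8 = 3.97936×10^8 km.
Semi-major axis of the transfer orbit: a_t = (7.2556×10^7 + 3.97936×10^8)/2 = 2.35246×10^8 km.
The half-period of the transfer ellipse is t = π√(a_t³/μ) = 3.112×10^7 s.
The target's mean motion on its circular orbit is ω₂ = √(μ/r₂³) = 4.589×10^-8 rad/s.
Angle swept by the target during transfer: ω₂·t = 1.428 rad = 81.82°.
Arrival is 180° from departure on the ellipse, so φ = 180° − 81.82° = 98.2°.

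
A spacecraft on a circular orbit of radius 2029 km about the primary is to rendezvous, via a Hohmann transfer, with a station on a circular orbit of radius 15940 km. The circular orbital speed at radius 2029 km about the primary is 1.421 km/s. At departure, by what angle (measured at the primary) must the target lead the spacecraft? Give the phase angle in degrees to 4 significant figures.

From the circular-orbit relation v² = μ/r at r = 2029 km: μ = v²r = (1.421)² × 2029 = 4097.04 km³/s².
Transfer-ellipse semi-major axis a_t = (r₁ + r₂)/2 = (2029 + 15940)/2 = 8984.5 km.
The half-period of the transfer ellipse is t = π√(a_t³/μ) = 41798 s.
Target angular speed ω₂ = √(μ/r₂³) = 3.1806×10^-5 rad/s.
Angle swept by the target during transfer: ω₂·t = 1.3294 rad = 76.17°.
The spacecraft traverses 180° on the transfer ellipse, so the target must lead by 180° − 76.17° = 103.8°.

φ = 103.8°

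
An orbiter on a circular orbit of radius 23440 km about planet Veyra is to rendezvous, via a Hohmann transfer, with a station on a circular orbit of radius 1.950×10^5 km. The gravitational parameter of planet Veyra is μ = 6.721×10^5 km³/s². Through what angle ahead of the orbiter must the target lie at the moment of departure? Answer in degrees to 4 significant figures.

φ = 104.5°

The Hohmann ellipse has a_t = (r₁ + r₂)/2 = 1.0922×10^5 km.
Transfer time t = π√(a_t³/μ) = 1.3832×10^5 s.
The target's mean motion on its circular orbit is ω₂ = √(μ/r₂³) = 9.5206×10^-6 rad/s.
Angle swept by the target during transfer: ω₂·t = 1.3169 rad = 75.453°.
The orbiter traverses 180° on the transfer ellipse, so the target must lead by 180° − 75.453° = 104.5°.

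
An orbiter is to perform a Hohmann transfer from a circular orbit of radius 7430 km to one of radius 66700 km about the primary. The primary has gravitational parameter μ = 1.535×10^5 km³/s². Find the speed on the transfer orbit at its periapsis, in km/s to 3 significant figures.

v = 6.10 km/s

Transfer-ellipse semi-major axis a_t = (r₁ + r₂)/2 = (7430 + 66700)/2 = 37065 km.
The periapsis of the transfer ellipse is at r = 7430 km.
Vis-viva: v = √[μ(2/r − 1/a_t)] = √[1.535×10^5 × (2/7430 − 1/37065)] = 6.097 km/s.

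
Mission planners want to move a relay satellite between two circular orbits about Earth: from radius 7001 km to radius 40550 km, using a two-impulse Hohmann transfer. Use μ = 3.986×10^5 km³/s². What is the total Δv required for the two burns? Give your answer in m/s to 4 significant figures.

The Hohmann ellipse has a_t = (r₁ + r₂)/2 = 23775.5 km.
At r₁ the circular-orbit speed is v₁ = √(μ/r₁) = 7.5455 km/s.
On the transfer ellipse at r₁, v² = μ(2/r − 1/a) gives v_p = √[μ(2/r₁ − 1/a_t)] = 9.8542 km/s.
First burn Δv₁ = |v_p − v₁| = 2.309 km/s.
Circular speed at r₂: v₂ = √(μ/r₂) = 3.135 km/s.
Transfer-orbit speed at r₂: v_a = √[μ(2/r₂ − 1/a_t)] = 1.701 km/s.
Second burn Δv₂ = |v₂ − v_a| = 1.434 km/s.
Δv = Δv₁ + Δv₂ = 2.309 + 1.434 = 3.743 km/s.

Δv = 3743 m/s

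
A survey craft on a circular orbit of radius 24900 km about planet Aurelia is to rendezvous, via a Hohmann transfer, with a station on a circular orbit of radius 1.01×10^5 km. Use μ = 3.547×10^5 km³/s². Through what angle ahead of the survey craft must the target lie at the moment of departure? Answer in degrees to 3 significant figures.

φ = 91.4°

Transfer-ellipse semi-major axis a_t = (r₁ + r₂)/2 = (24900 + 1.010×10^5)/2 = 62950 km.
The half-period of the transfer ellipse is t = π√(a_t³/μ) = 83313 s.
The target's mean motion on its circular orbit is ω₂ = √(μ/r₂³) = 1.8554×10^-5 rad/s.
Angle swept by the target during transfer: ω₂·t = 1.5458 rad = 88.57°.
The survey craft traverses 180° on the transfer ellipse, so the target must lead by 180° − 88.57° = 91.4°.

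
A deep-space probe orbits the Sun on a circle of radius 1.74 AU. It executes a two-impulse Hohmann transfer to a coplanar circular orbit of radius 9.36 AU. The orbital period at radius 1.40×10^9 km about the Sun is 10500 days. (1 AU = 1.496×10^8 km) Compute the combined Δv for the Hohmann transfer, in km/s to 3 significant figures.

From Kepler's third law T² = 4π²r³/μ at r = 1.40×10^9 km, T = 10500 days = 10500 × 86400 s = 9.072×10^8 s: μ = 4π²r³/T² = 1.31625×10^11 km³/s².
In km: r₁ = 1.74 × 1.496×10^8 = 2.60304×10^8 km; r₂ = 9.36 × 1.496×10^8 = 1.400256×10^9 km.
The Hohmann ellipse has a_t = (r₁ + r₂)/2 = 8.3028×10^8 km.
At r₁ the circular-orbit speed is v₁ = √(μ/r₁) = 22.4868 km/s.
On the transfer ellipse at r₁, vis-viva equation gives v_p = √[μ(2/r₁ − 1/a_t)] = 29.2025 km/s.
First burn Δv₁ = |v_p − v₁| = 6.716 km/s.
At r₂, v₂ = √(μ/r₂) = 9.6954 km/s.
Transfer-orbit speed at r₂: v_a = √[μ(2/r₂ − 1/a_t)] = 5.4287 km/s.
Second burn Δv₂ = |v₂ − v_a| = 4.267 km/s.
Total Δv = Δv₁ + Δv₂ = 10.98 km/s.

Δv = 11.0 km/s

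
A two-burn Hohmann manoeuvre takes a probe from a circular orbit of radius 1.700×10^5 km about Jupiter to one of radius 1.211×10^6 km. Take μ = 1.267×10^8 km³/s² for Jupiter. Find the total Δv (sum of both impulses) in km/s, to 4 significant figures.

Δv = 14.01 km/s

Semi-major axis of the transfer orbit: a_t = (1.700×10^5 + 1.211×10^6)/2 = 6.905×10^5 km.
Circular speed at r₁: v₁ = √(μ/r₁) = √(1.267×10^8/1.700×10^5) = 27.300 km/s.
Transfer-orbit speed at r₁ (v² = μ(2/r − 1/a)): v_p = √[μ(2/r₁ − 1/a_t)] = 36.154 km/s.
First burn Δv₁ = |v_p − v₁| = 8.854 km/s.
At r₂, v₂ = √(μ/r₂) = 10.2286 km/s.
Transfer-orbit speed at r₂: v_a = √[μ(2/r₂ − 1/a_t)] = 5.07527 km/s.
Second burn Δv₂ = |v₂ − v_a| = 5.153 km/s.
Total Δv = Δv₁ + Δv₂ = 14.01 km/s.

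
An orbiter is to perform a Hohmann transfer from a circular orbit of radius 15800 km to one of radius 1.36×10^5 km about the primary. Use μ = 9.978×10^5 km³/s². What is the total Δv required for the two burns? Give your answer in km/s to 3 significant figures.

Semi-major axis of the transfer orbit: a_t = (15800 + 1.360×10^5)/2 = 75900 km.
Circular speed at r₁: v₁ = √(μ/r₁) = √(9.978×10^5/15800) = 7.9468 km/s.
On the transfer ellipse at r₁, vis-viva gives v_p = √[μ(2/r₁ − 1/a_t)] = 10.638 km/s.
First burn Δv₁ = |v_p − v₁| = 2.691 km/s.
Circular speed at r₂: v₂ = √(μ/r₂) = 2.709 km/s.
Transfer-orbit speed at r₂: v_a = √[μ(2/r₂ − 1/a_t)] = 1.236 km/s.
Second burn Δv₂ = |v₂ − v_a| = 1.473 km/s.
Total Δv = Δv₁ + Δv₂ = 4.164 km/s.

Δv = 4.16 km/s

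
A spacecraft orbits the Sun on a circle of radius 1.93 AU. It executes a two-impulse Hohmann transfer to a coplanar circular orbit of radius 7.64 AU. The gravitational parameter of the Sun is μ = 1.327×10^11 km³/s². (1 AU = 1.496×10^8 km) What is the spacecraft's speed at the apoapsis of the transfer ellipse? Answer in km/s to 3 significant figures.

v = 6.84 km/s

In km: r₁ = 1.93 × 1.496×10^8 = 2.88728×10^8 km; r₂ = 7.64 × 1.496×10^8 = 1.142944×10^9 km.
Transfer-ellipse semi-major axis a_t = (r₁ + r₂)/2 = (2.88728×10^8 + 1.142944×10^9)/2 = 7.15836×10^8 km.
The apoapsis of the transfer ellipse is at r = 1.142944×10^9 km.
Vis-viva: v = √[μ(2/r − 1/a_t)] = √[1.327×10^11 × (2/1.142944×10^9 − 1/7.15836×10^8)] = 6.843 km/s.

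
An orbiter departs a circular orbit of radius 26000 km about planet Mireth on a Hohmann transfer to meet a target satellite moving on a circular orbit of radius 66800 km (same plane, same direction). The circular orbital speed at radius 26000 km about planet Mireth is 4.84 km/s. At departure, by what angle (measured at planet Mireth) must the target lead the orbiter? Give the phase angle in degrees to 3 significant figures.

From the circular-orbit relation v² = μ/r at r = 26000 km: μ = v²r = (4.84)² × 26000 = 6.09066×10^5 km³/s².
The Hohmann ellipse has a_t = (r₁ + r₂)/2 = 46400 km.
Transfer time t = π√(a_t³/μ) = 40234 s.
The target's mean motion on its circular orbit is ω₂ = √(μ/r₂³) = 4.5203×10^-5 rad/s.
Angle swept by the target during transfer: ω₂·t = 1.819 rad = 104.2°.
Arrival is 180° from departure on the ellipse, so φ = 180° − 104.2° = 75.8°.

φ = 75.8°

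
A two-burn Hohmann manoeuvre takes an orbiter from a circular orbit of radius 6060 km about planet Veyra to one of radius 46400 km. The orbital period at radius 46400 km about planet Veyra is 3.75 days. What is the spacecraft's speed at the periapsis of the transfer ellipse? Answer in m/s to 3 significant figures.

v = 3310 m/s

From Kepler's third law T² = 4π²r³/μ at r = 46400 km, T = 3.75 days = 3.75 × 86400 s = 3.240×10^5 s: μ = 4π²r³/T² = 37568.5 km³/s².
The Hohmann ellipse has a_t = (r₁ + r₂)/2 = 26230 km.
The periapsis of the transfer ellipse is at r = 6060 km.
From the vis-viva equation, v = √[μ(2/r − 1/a_t)] = 3.312 km/s.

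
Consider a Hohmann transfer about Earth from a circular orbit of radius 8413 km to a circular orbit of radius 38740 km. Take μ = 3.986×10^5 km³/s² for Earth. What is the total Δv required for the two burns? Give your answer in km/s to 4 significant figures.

Δv = 3.232 km/s

Semi-major axis of the transfer orbit: a_t = (8413 + 38740)/2 = 23576.5 km.
At r₁ the circular-orbit speed is v₁ = √(μ/r₁) = 6.883 km/s.
Transfer-orbit speed at r₁ (v² = μ(2/r − 1/a)): v_p = √[μ(2/r₁ − 1/a_t)] = 8.823 km/s.
First burn Δv₁ = |v_p − v₁| = 1.940 km/s.
Circular speed at r₂: v₂ = √(μ/r₂) = 3.208 km/s.
Transfer-orbit speed at r₂: v_a = √[μ(2/r₂ − 1/a_t)] = 1.916 km/s.
Second burn Δv₂ = |v₂ − v_a| = 1.292 km/s.
Total Δv = Δv₁ + Δv₂ = 3.232 km/s.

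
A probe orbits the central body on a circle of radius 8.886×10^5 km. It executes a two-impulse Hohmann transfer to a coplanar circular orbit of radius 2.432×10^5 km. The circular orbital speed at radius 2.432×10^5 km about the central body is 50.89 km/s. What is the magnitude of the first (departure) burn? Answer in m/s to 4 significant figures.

Δv₁ = 9170 m/s

From the circular-orbit relation v² = μ/r at r = 2.432×10^5 km: μ = v²r = (50.89)² × 2.432×10^5 = 6.29837×10^8 km³/s².
Transfer-ellipse semi-major axis a_t = (r₁ + r₂)/2 = (8.886×10^5 + 2.432×10^5)/2 = 5.659×10^5 km.
On the circular orbit at r = 8.886×10^5 km, v_c = √(μ/r) = 26.62 km/s.
Transfer-orbit speed at the same r (vis-viva, a = a_t): v_t = √[μ(2/r − 1/a_t)] = 17.45 km/s.
Δv₁ = |v_t − v_c| = |17.45 − 26.62| = 9.170 km/s.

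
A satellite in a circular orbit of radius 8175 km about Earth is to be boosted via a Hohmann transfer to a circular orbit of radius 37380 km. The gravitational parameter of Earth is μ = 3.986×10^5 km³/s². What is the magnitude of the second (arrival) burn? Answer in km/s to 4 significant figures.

The Hohmann ellipse has a_t = (r₁ + r₂)/2 = 22777.5 km.
Circular speed at r = 37380 km: v_c = √(μ/r) = 3.265 km/s.
Transfer-orbit speed at the same r (vis-viva, a = a_t): v_t = √[μ(2/r − 1/a_t)] = 1.956 km/s.
Δv₂ = |v_t − v_c| = |1.956 − 3.265| = 1.309 km/s.

Δv₂ = 1.309 km/s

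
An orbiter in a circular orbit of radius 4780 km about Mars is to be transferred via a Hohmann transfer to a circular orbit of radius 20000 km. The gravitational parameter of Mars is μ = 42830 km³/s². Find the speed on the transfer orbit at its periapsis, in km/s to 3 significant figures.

v = 3.80 km/s

The Hohmann ellipse has a_t = (r₁ + r₂)/2 = 12390 km.
The periapsis of the transfer ellipse is at r = 4780 km.
Vis-viva: v = √[μ(2/r − 1/a_t)] = √[42830 × (2/4780 − 1/12390)] = 3.803 km/s.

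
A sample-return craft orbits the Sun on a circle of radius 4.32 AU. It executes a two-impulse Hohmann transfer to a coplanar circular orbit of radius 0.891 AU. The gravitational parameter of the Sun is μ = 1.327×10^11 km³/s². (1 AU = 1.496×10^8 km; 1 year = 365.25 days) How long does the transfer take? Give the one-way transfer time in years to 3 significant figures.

t = 2.10 years

In km: r₁ = 4.32 × 1.496×10^8 = 6.46272×10^8 km; r₂ = 0.891 × 1.496×10^8 = 1.332936×10^8 km.
Transfer-ellipse semi-major axis a_t = (r₁ + r₂)/2 = (6.46272×10^8 + 1.332936×10^8)/2 = 3.897828×10^8 km.
By Kepler's third law the transfer-orbit period is T = 2π√(a_t³/μ), so t = T/2 = 6.637×10^7 s.
Converting: 6.637×10^7 s ÷ 3.15576×10^7 s/year (365.25 × 86400) = 2.10 years.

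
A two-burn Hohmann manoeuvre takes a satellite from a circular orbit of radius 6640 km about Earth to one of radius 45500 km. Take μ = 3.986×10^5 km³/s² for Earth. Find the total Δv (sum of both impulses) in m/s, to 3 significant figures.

Semi-major axis of the transfer orbit: a_t = (6640 + 45500)/2 = 26070 km.
At r₁ the circular-orbit speed is v₁ = √(μ/r₁) = 7.7479 km/s.
Transfer-orbit speed at r₁ (v² = μ(2/r − 1/a)): v_p = √[μ(2/r₁ − 1/a_t)] = 10.236 km/s.
First burn Δv₁ = |v_p − v₁| = 2.488 km/s.
At r₂, v₂ = √(μ/r₂) = 2.960 km/s.
Transfer-orbit speed at r₂: v_a = √[μ(2/r₂ − 1/a_t)] = 1.494 km/s.
Second burn Δv₂ = |v₂ − v_a| = 1.466 km/s.
Δv = Δv₁ + Δv₂ = 2.488 + 1.466 = 3.954 km/s.

Δv = 3950 m/s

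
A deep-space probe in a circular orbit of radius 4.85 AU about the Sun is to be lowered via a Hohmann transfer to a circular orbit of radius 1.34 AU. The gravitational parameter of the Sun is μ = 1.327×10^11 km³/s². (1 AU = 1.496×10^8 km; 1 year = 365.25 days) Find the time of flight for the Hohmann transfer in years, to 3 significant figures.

t = 2.72 years

In km: r₁ = 4.85 × 1.496×10^8 = 7.2556×10^8 km; r₂ = 1.34 × 1.496×10^8 = 2.00464×10^8 km.
Semi-major axis of the transfer orbit: a_t = (7.2556×10^8 + 2.00464×10^8)/2 = 4.63012×10^8 km.
By Kepler's third law the transfer-orbit period is T = 2π√(a_t³/μ), so t = T/2 = 8.592×10^7 s.
Converting: 8.592×10^7 s ÷ 3.15576×10^7 s/year (365.25 × 86400) = 2.72 years.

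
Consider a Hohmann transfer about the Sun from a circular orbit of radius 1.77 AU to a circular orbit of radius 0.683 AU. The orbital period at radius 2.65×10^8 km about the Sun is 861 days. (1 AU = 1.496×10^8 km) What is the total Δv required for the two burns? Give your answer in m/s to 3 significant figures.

Δv = 12900 m/s

From Kepler's third law T² = 4π²r³/μ at r = 2.65×10^8 km, T = 861 days = 861 × 86400 s = 7.43904×10^7 s: μ = 4π²r³/T² = 1.32759×10^11 km³/s².
In km: r₁ = 1.77 × 1.496×10^8 = 2.64792×10^8 km; r₂ = 0.683 × 1.496×10^8 = 1.021768×10^8 km.
Semi-major axis of the transfer orbit: a_t = (2.64792×10^8 + 1.021768×10^8)/2 = 1.834844×10^8 km.
At r₁ the circular-orbit speed is v₁ = √(μ/r₁) = 22.391 km/s.
Transfer-orbit speed at r₁ (vis-viva): v_a = √[μ(2/r₁ − 1/a_t)] = 16.709 km/s.
First burn Δv₁ = |v_a − v₁| = 5.682 km/s.
Circular speed at r₂: v₂ = √(μ/r₂) = 36.046 km/s.
Transfer-orbit speed at r₂: v_p = √[μ(2/r₂ − 1/a_t)] = 43.302 km/s.
Second burn Δv₂ = |v₂ − v_p| = 7.256 km/s.
Total Δv = Δv₁ + Δv₂ = 12.94 km/s.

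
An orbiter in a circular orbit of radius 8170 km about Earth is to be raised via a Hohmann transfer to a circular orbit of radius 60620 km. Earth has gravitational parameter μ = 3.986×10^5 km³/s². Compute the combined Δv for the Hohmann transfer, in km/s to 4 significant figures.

Δv = 3.603 km/s

The Hohmann ellipse has a_t = (r₁ + r₂)/2 = 34395 km.
At r₁ the circular-orbit speed is v₁ = √(μ/r₁) = 6.9849 km/s.
Transfer-orbit speed at r₁ (vis-viva): v_p = √[μ(2/r₁ − 1/a_t)] = 9.2730 km/s.
First burn Δv₁ = |v_p − v₁| = 2.2881 km/s.
Circular speed at r₂: v₂ = √(μ/r₂) = 2.5643 km/s.
Transfer-orbit speed at r₂: v_a = √[μ(2/r₂ − 1/a_t)] = 1.2498 km/s.
Second burn Δv₂ = |v₂ − v_a| = 1.3145 km/s.
Δv = Δv₁ + Δv₂ = 2.2881 + 1.3145 = 3.603 km/s.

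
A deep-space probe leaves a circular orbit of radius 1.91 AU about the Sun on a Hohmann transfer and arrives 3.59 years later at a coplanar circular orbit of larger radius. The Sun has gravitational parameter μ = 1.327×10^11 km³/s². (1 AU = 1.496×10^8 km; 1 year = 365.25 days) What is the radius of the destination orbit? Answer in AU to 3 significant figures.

In km: r₁ = 1.91 × 1.496×10^8 = 2.85736×10^8 km.
Transfer time t = 3.59 years × 365.25 × 86400 s = 1.13291784×10^8 s, and t = π√(a_t³/μ).
So a_t = (μ t²/π²)^(1/3) = (1.327×10^11 × (1.13291784×10^8)² / π²)^(1/3) = 5.5674×10^8 km.
Since a_t = (r₁ + r₂)/2, r₂ = 2a_t − r₁ = 2×5.5674×10^8 − 2.85736×10^8 = 8.27744×10^8 km.
In AU: r₂ = 8.27744×10^8 / 1.496×10^8 = 5.53 AU.

r₂ = 5.53 AU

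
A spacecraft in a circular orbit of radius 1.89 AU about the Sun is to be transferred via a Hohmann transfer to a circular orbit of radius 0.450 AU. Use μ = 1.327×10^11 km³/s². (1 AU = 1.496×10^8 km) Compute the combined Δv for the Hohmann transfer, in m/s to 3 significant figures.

Δv = 20300 m/s

In km: r₁ = 1.89 × 1.496×10^8 = 2.82744×10^8 km; r₂ = 0.450 × 1.496×10^8 = 6.732×10^7 km.
The Hohmann ellipse has a_t = (r₁ + r₂)/2 = 1.75032×10^8 km.
At r₁ the circular-orbit speed is v₁ = √(μ/r₁) = 21.664 km/s.
On the transfer ellipse at r₁, vis-viva equation gives v_a = √[μ(2/r₁ − 1/a_t)] = 13.435 km/s.
First burn Δv₁ = |v_a − v₁| = 8.229 km/s.
Circular speed at r₂: v₂ = √(μ/r₂) = 44.40 km/s.
Transfer-orbit speed at r₂: v_p = √[μ(2/r₂ − 1/a_t)] = 56.43 km/s.
Second burn Δv₂ = |v₂ − v_p| = 12.03 km/s.
Δv = Δv₁ + Δv₂ = 8.229 + 12.03 = 20.26 km/s.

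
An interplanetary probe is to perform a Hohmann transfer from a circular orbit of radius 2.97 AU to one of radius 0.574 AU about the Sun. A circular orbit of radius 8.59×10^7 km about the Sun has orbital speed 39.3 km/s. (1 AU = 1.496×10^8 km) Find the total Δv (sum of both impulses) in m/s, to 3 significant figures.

Δv = 19000 m/s

From the circular-orbit relation v² = μ/r at r = 8.59×10^7 km: μ = v²r = (39.3)² × 8.59×10^7 = 1.32672×10^11 km³/s².
In km: r₁ = 2.97 × 1.496×10^8 = 4.44312×10^8 km; r₂ = 0.574 × 1.496×10^8 = 8.58704×10^7 km.
Transfer-ellipse semi-major axis a_t = (r₁ + r₂)/2 = (4.44312×10^8 + 8.58704×10^7)/2 = 2.650912×10^8 km.
Circular speed at r₁: v₁ = √(μ/r₁) = √(1.32672×10^11/4.44312×10^8) = 17.2801 km/s.
On the transfer ellipse at r₁, vis-viva equation gives v_a = √[μ(2/r₁ − 1/a_t)] = 9.83488 km/s.
First burn Δv₁ = |v_a − v₁| = 7.4452 km/s.
At r₂, v₂ = √(μ/r₂) = 39.307 km/s.
Transfer-orbit speed at r₂: v_p = √[μ(2/r₂ − 1/a_t)] = 50.888 km/s.
Second burn Δv₂ = |v₂ − v_p| = 11.581 km/s.
Total Δv = Δv₁ + Δv₂ = 19.03 km/s.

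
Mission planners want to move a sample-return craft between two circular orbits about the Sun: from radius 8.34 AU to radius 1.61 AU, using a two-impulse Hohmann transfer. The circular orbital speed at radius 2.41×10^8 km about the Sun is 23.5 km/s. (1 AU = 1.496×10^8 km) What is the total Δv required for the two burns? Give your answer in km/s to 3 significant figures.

Δv = 11.4 km/s

From the circular-orbit relation v² = μ/r at r = 2.41×10^8 km: μ = v²r = (23.5)² × 2.41×10^8 = 1.33092×10^11 km³/s².
In km: r₁ = 8.34 × 1.496×10^8 = 1.247664×10^9 km; r₂ = 1.61 × 1.496×10^8 = 2.40856×10^8 km.
Transfer-ellipse semi-major axis a_t = (r₁ + r₂)/2 = (1.247664×10^9 + 2.40856×10^8)/2 = 7.4426×10^8 km.
Circular speed at r₁: v₁ = √(μ/r₁) = √(1.33092×10^11/1.247664×10^9) = 10.3283 km/s.
On the transfer ellipse at r₁, vis-viva equation gives v_a = √[μ(2/r₁ − 1/a_t)] = 5.87549 km/s.
First burn Δv₁ = |v_a − v₁| = 4.453 km/s.
Circular speed at r₂: v₂ = √(μ/r₂) = 23.507 km/s.
Transfer-orbit speed at r₂: v_p = √[μ(2/r₂ − 1/a_t)] = 30.436 km/s.
Second burn Δv₂ = |v₂ − v_p| = 6.929 km/s.
Δv = Δv₁ + Δv₂ = 4.453 + 6.929 = 11.38 km/s.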